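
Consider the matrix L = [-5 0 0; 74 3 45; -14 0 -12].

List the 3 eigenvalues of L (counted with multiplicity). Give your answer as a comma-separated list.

The characteristic polynomial is p(λ) = det(λI - L).
Expanding along the first row, p(λ) = λ^3 + 14λ^2 + 9λ - 180.
Try λ = -12: p(-12) = 0, so -12 is a root.
Dividing by (λ + 12) leaves λ^2 + 2λ - 15.
The quadratic factors as (λ + 5)·(λ - 3).
Eigenvalues: -12, -5, 3.

-12, -5, 3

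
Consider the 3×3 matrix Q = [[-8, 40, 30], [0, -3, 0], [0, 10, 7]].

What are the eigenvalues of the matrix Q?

-8, -3, 7

The characteristic polynomial is p(t) = det(tI - Q).
Expanding along the first row, p(t) = t^3 + 4t^2 - 53t - 168.
Since p(7) = 0, t = 7 is a root.
Dividing by (t - 7) leaves t^2 + 11t + 24.
The quadratic factors as (t + 8)·(t + 3).
Eigenvalues: -8, -3, 7.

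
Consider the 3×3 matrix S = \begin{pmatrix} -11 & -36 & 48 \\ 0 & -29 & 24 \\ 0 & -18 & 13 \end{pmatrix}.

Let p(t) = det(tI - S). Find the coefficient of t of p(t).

231

p(t) = t^3 + 27t^2 + 231t + 605.
The coefficient of t is 231.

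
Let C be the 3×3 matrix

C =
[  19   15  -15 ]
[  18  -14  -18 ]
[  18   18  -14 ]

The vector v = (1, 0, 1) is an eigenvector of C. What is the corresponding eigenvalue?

Compute Cv: C·(1, 0, 1) = (4, 0, 4).
Since Cv = λv, compare component 1: 4 = λ·1, so λ = 4.

4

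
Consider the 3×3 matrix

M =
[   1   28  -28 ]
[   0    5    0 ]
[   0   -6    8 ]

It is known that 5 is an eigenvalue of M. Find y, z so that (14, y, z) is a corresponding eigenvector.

We need (M - 5I)v = 0.
M - 5I = [[-4, 28, -28], [0, 0, 0], [0, -6, 3]].
Row 1: (-4)·14 + (28)·y + (-28)·z = 0
Row 2: (0)·14 + (0)·y + (0)·z = 0
Row 3: (0)·14 + (-6)·y + (3)·z = 0
Solving gives y = -2, z = -4.
Check: M·(14, -2, -4) = (70, -10, -20) = 5·(14, -2, -4).

-2, -4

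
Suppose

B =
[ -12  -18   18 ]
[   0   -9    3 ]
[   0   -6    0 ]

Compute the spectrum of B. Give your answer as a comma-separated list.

The characteristic polynomial is p(t) = det(tI - B).
Expanding along the first row, p(t) = t^3 + 21t^2 + 126t + 216.
Since p(-6) = 0, t = -6 is a root.
Factor out (t + 6): p(t) = (t + 6)·(t^2 + 15t + 36).
The quadratic factors as (t + 12)·(t + 3).
Eigenvalues: -12, -6, -3.

-12, -6, -3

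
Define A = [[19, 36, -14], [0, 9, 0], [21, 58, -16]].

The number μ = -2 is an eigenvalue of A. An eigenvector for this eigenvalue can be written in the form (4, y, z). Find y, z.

0, 6

We need (A + 2I)v = 0.
A + 2I = [[21, 36, -14], [0, 11, 0], [21, 58, -14]].
Row 1: (21)·4 + (36)·y + (-14)·z = 0
Row 2: (0)·4 + (11)·y + (0)·z = 0
Row 3: (21)·4 + (58)·y + (-14)·z = 0
Solving gives y = 0, z = 6.
Check: A·(4, 0, 6) = (-8, 0, -12) = -2·(4, 0, 6).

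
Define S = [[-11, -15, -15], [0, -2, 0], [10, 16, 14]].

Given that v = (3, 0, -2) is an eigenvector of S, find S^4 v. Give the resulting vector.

First find the eigenvalue: Sv = (-3, 0, 2) = -1·(3, 0, -2), so λ = -1.
Then S^4 v = λ^4·v = (-1)^4·(3, 0, -2) = 1·(3, 0, -2) = (3, 0, -2).

(3, 0, -2)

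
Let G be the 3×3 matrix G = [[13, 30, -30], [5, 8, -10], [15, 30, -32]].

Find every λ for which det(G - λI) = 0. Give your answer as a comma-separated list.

-7, -2, -2

Compute the characteristic polynomial p(r) = det(rI - G).
Cofactor expansion gives p(r) = r^3 + 11r^2 + 32r + 28.
Since p(-7) = 0, r = -7 is a root.
Factor out (r + 7): p(r) = (r + 7)·(r^2 + 4r + 4).
The quadratic factor is (r + 2)^2.
Eigenvalues: -7, -2, -2.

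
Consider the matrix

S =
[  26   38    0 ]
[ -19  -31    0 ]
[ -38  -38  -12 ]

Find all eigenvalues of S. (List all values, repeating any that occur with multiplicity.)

Compute the characteristic polynomial p(λ) = det(λI - S).
Cofactor expansion gives p(λ) = λ^3 + 17λ^2 - 24λ - 1008.
Rational-root test: λ = -12 gives p(-12) = 0.
Dividing by (λ + 12) leaves λ^2 + 5λ - 84.
The quadratic factors as (λ + 12)·(λ - 7).
Eigenvalues: -12, -12, 7.

-12, -12, 7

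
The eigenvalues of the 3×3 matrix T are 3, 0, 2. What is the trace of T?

5

trace(T) is the sum of the eigenvalues: (3) + (0) + (2) = 5.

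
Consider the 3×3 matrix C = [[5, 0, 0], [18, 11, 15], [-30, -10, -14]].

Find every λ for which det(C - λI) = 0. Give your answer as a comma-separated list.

-4, 1, 5

The characteristic polynomial is p(t) = det(tI - C).
Cofactor expansion gives p(t) = t^3 - 2t^2 - 19t + 20.
Rational-root test: t = 5 gives p(5) = 0.
Dividing by (t - 5) leaves t^2 + 3t - 4.
The quadratic factors as (t + 4)·(t - 1).
Eigenvalues: -4, 1, 5.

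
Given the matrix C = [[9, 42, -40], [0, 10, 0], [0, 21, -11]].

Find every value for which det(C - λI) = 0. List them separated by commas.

Set up det(λI - C) = 0.
Cofactor expansion gives p(λ) = λ^3 - 8λ^2 - 119λ + 990.
Rational-root test: λ = 9 gives p(9) = 0.
Factor out (λ - 9): p(λ) = (λ - 9)·(λ^2 + λ - 110).
The quadratic factors as (λ + 11)·(λ - 10).
Eigenvalues: -11, 9, 10.

-11, 9, 10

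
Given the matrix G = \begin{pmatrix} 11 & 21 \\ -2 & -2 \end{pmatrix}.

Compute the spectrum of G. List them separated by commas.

det(G - λI) = (11 - λ)(-2 - λ) - (21)·(-2) = λ^2 - 9λ + 20.
This factors as (λ - 4)·(λ - 5) = 0.
Eigenvalues: 4, 5.

4, 5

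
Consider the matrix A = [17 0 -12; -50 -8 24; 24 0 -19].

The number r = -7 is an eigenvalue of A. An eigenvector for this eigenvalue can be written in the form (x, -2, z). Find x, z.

1, 2

We need (A + 7I)v = 0.
A + 7I = [[24, 0, -12], [-50, -1, 24], [24, 0, -12]].
Row 1: (24)·x + (0)·-2 + (-12)·z = 0
Row 2: (-50)·x + (-1)·-2 + (24)·z = 0
Row 3: (24)·x + (0)·-2 + (-12)·z = 0
Solving gives x = 1, z = 2.
Check: A·(1, -2, 2) = (-7, 14, -14) = -7·(1, -2, 2).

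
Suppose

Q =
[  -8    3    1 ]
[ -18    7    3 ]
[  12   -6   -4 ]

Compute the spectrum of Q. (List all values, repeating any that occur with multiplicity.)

-2, -2, -1

Set up det(rI - Q) = 0.
Expanding the 3×3 determinant: p(r) = r^3 + 5r^2 + 8r + 4.
Since p(-2) = 0, r = -2 is a root.
Dividing by (r + 2) leaves r^2 + 3r + 2.
The quadratic factors as (r + 2)·(r + 1).
Eigenvalues: -2, -2, -1.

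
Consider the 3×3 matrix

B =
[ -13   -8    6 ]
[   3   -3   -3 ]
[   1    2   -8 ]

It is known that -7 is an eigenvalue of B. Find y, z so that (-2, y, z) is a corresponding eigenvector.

0, -2

We need (B + 7I)v = 0.
B + 7I = [[-6, -8, 6], [3, 4, -3], [1, 2, -1]].
Row 1: (-6)·-2 + (-8)·y + (6)·z = 0
Row 2: (3)·-2 + (4)·y + (-3)·z = 0
Row 3: (1)·-2 + (2)·y + (-1)·z = 0
Solving gives y = 0, z = -2.
Check: B·(-2, 0, -2) = (14, 0, 14) = -7·(-2, 0, -2).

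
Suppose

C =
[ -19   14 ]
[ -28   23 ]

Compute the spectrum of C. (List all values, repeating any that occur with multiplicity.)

-5, 9

det(C - sI) = (-19 - s)(23 - s) - (14)·(-28) = s^2 - 4s - 45.
This factors as (s + 5)·(s - 9) = 0.
Eigenvalues: -5, 9.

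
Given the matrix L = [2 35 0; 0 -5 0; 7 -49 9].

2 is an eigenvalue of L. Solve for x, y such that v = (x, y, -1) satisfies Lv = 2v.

1, 0

We need (L - 2I)v = 0.
L - 2I = [[0, 35, 0], [0, -7, 0], [7, -49, 7]].
Row 1: (0)·x + (35)·y + (0)·-1 = 0
Row 2: (0)·x + (-7)·y + (0)·-1 = 0
Row 3: (7)·x + (-49)·y + (7)·-1 = 0
Solving gives x = 1, y = 0.
Check: L·(1, 0, -1) = (2, 0, -2) = 2·(1, 0, -1).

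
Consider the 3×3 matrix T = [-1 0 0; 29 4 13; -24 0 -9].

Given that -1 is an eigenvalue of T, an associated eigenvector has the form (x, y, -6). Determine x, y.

2, 4

We need (T + 1I)v = 0.
T + 1I = [[0, 0, 0], [29, 5, 13], [-24, 0, -8]].
Row 1: (0)·x + (0)·y + (0)·-6 = 0
Row 2: (29)·x + (5)·y + (13)·-6 = 0
Row 3: (-24)·x + (0)·y + (-8)·-6 = 0
Solving gives x = 2, y = 4.
Check: T·(2, 4, -6) = (-2, -4, 6) = -1·(2, 4, -6).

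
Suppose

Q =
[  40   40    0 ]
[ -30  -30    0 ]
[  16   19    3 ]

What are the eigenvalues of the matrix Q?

Compute the characteristic polynomial p(s) = det(sI - Q).
Expanding the 3×3 determinant: p(s) = s^3 - 13s^2 + 30s.
Try s = 10: p(10) = 0, so 10 is a root.
Dividing by (s - 10) leaves s^2 - 3s.
The quadratic factors as s·(s - 3).
Eigenvalues: 0, 3, 10.

0, 3, 10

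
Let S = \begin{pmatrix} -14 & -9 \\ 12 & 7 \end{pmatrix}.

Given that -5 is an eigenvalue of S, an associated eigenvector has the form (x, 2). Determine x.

-2

We need (S + 5I)v = 0.
S + 5I = [[-9, -9], [12, 12]].
Row 1: (-9)·x + (-9)·2 = 0
Row 2: (12)·x + (12)·2 = 0
Solving gives x = -2.
Check: S·(-2, 2) = (10, -10) = -5·(-2, 2).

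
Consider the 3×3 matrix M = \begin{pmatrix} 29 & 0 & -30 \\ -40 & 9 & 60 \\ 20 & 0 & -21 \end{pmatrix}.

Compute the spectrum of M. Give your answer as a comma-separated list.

-1, 9, 9

Set up det(sI - M) = 0.
Expanding along the first row, p(s) = s^3 - 17s^2 + 63s + 81.
Since p(9) = 0, s = 9 is a root.
Dividing by (s - 9) leaves s^2 - 8s - 9.
The quadratic factors as (s + 1)·(s - 9).
Eigenvalues: -1, 9, 9.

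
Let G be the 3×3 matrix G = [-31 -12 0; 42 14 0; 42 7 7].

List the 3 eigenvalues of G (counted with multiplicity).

-10, -7, 7

The characteristic polynomial is p(μ) = det(μI - G).
Cofactor expansion gives p(μ) = μ^3 + 10μ^2 - 49μ - 490.
Since p(-10) = 0, μ = -10 is a root.
Factor out (μ + 10): p(μ) = (μ + 10)·(μ^2 - 49).
The quadratic factors as (μ + 7)·(μ - 7).
Eigenvalues: -10, -7, 7.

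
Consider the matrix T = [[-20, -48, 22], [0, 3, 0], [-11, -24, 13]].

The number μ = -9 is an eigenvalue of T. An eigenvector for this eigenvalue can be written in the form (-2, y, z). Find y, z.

0, -1

We need (T + 9I)v = 0.
T + 9I = [[-11, -48, 22], [0, 12, 0], [-11, -24, 22]].
Row 1: (-11)·-2 + (-48)·y + (22)·z = 0
Row 2: (0)·-2 + (12)·y + (0)·z = 0
Row 3: (-11)·-2 + (-24)·y + (22)·z = 0
Solving gives y = 0, z = -1.
Check: T·(-2, 0, -1) = (18, 0, 9) = -9·(-2, 0, -1).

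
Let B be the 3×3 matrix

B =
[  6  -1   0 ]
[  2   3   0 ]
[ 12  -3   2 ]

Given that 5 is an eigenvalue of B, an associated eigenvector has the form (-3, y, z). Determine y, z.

-3, -9

We need (B - 5I)v = 0.
B - 5I = [[1, -1, 0], [2, -2, 0], [12, -3, -3]].
Row 1: (1)·-3 + (-1)·y + (0)·z = 0
Row 2: (2)·-3 + (-2)·y + (0)·z = 0
Row 3: (12)·-3 + (-3)·y + (-3)·z = 0
Solving gives y = -3, z = -9.
Check: B·(-3, -3, -9) = (-15, -15, -45) = 5·(-3, -3, -9).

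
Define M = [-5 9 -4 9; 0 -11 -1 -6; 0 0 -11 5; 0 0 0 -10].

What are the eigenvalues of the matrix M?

-11, -11, -10, -5

M is upper triangular, so its eigenvalues are the diagonal entries.
Diagonal: -5, -11, -11, -10.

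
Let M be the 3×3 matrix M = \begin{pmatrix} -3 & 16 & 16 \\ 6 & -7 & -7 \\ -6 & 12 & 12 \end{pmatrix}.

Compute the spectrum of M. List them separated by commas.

The characteristic polynomial is p(λ) = det(λI - M).
Expanding along the first row, p(λ) = λ^3 - 2λ^2 - 15λ.
Since p(-3) = 0, λ = -3 is a root.
Dividing by (λ + 3) leaves λ^2 - 5λ.
The quadratic factors as λ·(λ - 5).
Eigenvalues: -3, 0, 5.

-3, 0, 5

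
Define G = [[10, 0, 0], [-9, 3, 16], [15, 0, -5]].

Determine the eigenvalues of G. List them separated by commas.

Set up det(μI - G) = 0.
Expanding along the first row, p(μ) = μ^3 - 8μ^2 - 35μ + 150.
Rational-root test: μ = 10 gives p(10) = 0.
Factor out (μ - 10): p(μ) = (μ - 10)·(μ^2 + 2μ - 15).
The quadratic factors as (μ + 5)·(μ - 3).
Eigenvalues: -5, 3, 10.

-5, 3, 10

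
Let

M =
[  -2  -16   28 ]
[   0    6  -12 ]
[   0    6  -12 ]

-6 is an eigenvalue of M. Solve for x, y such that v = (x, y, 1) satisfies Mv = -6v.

-3, 1

We need (M + 6I)v = 0.
M + 6I = [[4, -16, 28], [0, 12, -12], [0, 6, -6]].
Row 1: (4)·x + (-16)·y + (28)·1 = 0
Row 2: (0)·x + (12)·y + (-12)·1 = 0
Row 3: (0)·x + (6)·y + (-6)·1 = 0
Solving gives x = -3, y = 1.
Check: M·(-3, 1, 1) = (18, -6, -6) = -6·(-3, 1, 1).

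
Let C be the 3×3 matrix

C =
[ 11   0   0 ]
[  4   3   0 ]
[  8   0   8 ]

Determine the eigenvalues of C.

3, 8, 11

C is lower triangular, so its eigenvalues are the diagonal entries.
Diagonal: 11, 3, 8.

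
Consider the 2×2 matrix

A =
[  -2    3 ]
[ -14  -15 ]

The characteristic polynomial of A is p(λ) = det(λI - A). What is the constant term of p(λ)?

72

p(λ) = λ^2 + 17λ + 72.
The constant term is 72.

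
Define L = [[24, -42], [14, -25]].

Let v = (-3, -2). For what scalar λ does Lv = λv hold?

-4

Compute Lv: L·(-3, -2) = (12, 8).
Since Lv = λv, compare component 1: 12 = λ·-3, so λ = -4.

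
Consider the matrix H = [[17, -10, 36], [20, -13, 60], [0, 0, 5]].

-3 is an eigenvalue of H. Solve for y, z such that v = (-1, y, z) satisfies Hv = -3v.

-2, 0

We need (H + 3I)v = 0.
H + 3I = [[20, -10, 36], [20, -10, 60], [0, 0, 8]].
Row 1: (20)·-1 + (-10)·y + (36)·z = 0
Row 2: (20)·-1 + (-10)·y + (60)·z = 0
Row 3: (0)·-1 + (0)·y + (8)·z = 0
Solving gives y = -2, z = 0.
Check: H·(-1, -2, 0) = (3, 6, 0) = -3·(-1, -2, 0).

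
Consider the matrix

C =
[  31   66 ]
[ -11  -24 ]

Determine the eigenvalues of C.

-2, 9

det(C - rI) = (31 - r)(-24 - r) - (66)·(-11) = r^2 - 7r - 18.
This factors as (r + 2)·(r - 9) = 0.
Eigenvalues: -2, 9.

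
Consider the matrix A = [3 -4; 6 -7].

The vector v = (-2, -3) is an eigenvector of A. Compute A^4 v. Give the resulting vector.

(-162, -243)

First find the eigenvalue: Av = (6, 9) = -3·(-2, -3), so λ = -3.
Then A^4 v = λ^4·v = (-3)^4·(-2, -3) = 81·(-2, -3) = (-162, -243).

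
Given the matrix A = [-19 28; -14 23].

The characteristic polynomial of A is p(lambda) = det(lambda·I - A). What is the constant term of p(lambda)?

-45

p(lambda) = lambda^2 - 4·lambda - 45.
The constant term is -45.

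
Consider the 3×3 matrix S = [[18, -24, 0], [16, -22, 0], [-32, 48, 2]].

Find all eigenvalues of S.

-6, 2, 2

The characteristic polynomial is p(r) = det(rI - S).
Expanding along the first row, p(r) = r^3 + 2r^2 - 20r + 24.
Rational-root test: r = 2 gives p(2) = 0.
Factor out (r - 2): p(r) = (r - 2)·(r^2 + 4r - 12).
The quadratic factors as (r + 6)·(r - 2).
Eigenvalues: -6, 2, 2.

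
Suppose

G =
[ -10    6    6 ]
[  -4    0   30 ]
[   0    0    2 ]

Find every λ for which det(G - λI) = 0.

Compute the characteristic polynomial p(μ) = det(μI - G).
Expanding along the first row, p(μ) = μ^3 + 8μ^2 + 4μ - 48.
Rational-root test: μ = 2 gives p(2) = 0.
Factor out (μ - 2): p(μ) = (μ - 2)·(μ^2 + 10μ + 24).
The quadratic factors as (μ + 6)·(μ + 4).
Eigenvalues: -6, -4, 2.

-6, -4, 2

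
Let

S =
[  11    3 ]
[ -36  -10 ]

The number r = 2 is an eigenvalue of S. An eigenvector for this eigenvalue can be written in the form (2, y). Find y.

-6

We need (S - 2I)v = 0.
S - 2I = [[9, 3], [-36, -12]].
Row 1: (9)·2 + (3)·y = 0
Row 2: (-36)·2 + (-12)·y = 0
Solving gives y = -6.
Check: S·(2, -6) = (4, -12) = 2·(2, -6).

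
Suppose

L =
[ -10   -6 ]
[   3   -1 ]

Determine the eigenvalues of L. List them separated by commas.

det(L - λI) = (-10 - λ)(-1 - λ) - (-6)·(3) = λ^2 + 11λ + 28.
This factors as (λ + 7)·(λ + 4) = 0.
Eigenvalues: -7, -4.

-7, -4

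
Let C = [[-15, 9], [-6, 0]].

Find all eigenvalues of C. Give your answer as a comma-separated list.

-9, -6

det(C - tI) = (-15 - t)(0 - t) - (9)·(-6) = t^2 + 15t + 54.
This factors as (t + 9)·(t + 6) = 0.
Eigenvalues: -9, -6.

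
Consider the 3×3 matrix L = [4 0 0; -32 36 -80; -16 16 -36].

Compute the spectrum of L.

-4, 4, 4

The characteristic polynomial is p(r) = det(rI - L).
Expanding the 3×3 determinant: p(r) = r^3 - 4r^2 - 16r + 64.
Rational-root test: r = 4 gives p(4) = 0.
Dividing by (r - 4) leaves r^2 - 16.
The quadratic factors as (r + 4)·(r - 4).
Eigenvalues: -4, 4, 4.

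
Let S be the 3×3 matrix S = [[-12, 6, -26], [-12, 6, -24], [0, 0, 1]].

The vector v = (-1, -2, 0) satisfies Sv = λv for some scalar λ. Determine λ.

0

Compute Sv: S·(-1, -2, 0) = (0, 0, 0).
Since Sv = λv, compare component 1: 0 = λ·-1, so λ = 0.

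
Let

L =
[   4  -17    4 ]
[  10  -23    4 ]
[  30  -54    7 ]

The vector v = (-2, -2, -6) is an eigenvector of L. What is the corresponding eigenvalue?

Compute Lv: L·(-2, -2, -6) = (2, 2, 6).
Since Lv = λv, compare component 1: 2 = λ·-2, so λ = -1.

-1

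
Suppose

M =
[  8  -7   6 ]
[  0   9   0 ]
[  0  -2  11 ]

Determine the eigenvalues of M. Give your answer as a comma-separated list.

8, 9, 11

The characteristic polynomial is p(t) = det(tI - M).
Expanding along the first row, p(t) = t^3 - 28t^2 + 259t - 792.
Try t = 9: p(9) = 0, so 9 is a root.
Dividing by (t - 9) leaves t^2 - 19t + 88.
The quadratic factors as (t - 8)·(t - 11).
Eigenvalues: 8, 9, 11.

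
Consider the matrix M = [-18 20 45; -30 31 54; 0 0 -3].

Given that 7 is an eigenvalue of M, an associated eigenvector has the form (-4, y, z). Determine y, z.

-5, 0

We need (M - 7I)v = 0.
M - 7I = [[-25, 20, 45], [-30, 24, 54], [0, 0, -10]].
Row 1: (-25)·-4 + (20)·y + (45)·z = 0
Row 2: (-30)·-4 + (24)·y + (54)·z = 0
Row 3: (0)·-4 + (0)·y + (-10)·z = 0
Solving gives y = -5, z = 0.
Check: M·(-4, -5, 0) = (-28, -35, 0) = 7·(-4, -5, 0).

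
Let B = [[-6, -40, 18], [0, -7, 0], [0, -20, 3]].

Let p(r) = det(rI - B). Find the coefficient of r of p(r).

p(r) = r^3 + 10r^2 + 3r - 126.
The coefficient of r is 3.

3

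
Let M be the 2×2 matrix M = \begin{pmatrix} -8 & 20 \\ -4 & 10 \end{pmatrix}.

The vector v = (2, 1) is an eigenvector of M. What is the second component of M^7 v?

128

First find the eigenvalue: Mv = (4, 2) = 2·(2, 1), so λ = 2.
Then M^7 v = λ^7·v = 2^7·(2, 1) = 128·(2, 1) = (256, 128).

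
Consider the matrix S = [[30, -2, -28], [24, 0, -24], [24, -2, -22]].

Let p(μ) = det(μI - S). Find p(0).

p(0) = det(0·I − S) = det(−S) = (−1)^3·det(S).
det(S) = 0, so p(0) = 0.

0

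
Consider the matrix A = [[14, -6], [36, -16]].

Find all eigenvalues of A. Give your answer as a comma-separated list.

det(A - lambda·I) = (14 - lambda)(-16 - lambda) - (-6)·(36) = lambda^2 + 2·lambda - 8.
This factors as (lambda + 4)·(lambda - 2) = 0.
Eigenvalues: -4, 2.

-4, 2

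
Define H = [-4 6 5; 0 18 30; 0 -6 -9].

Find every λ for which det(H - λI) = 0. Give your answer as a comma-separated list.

Set up det(μI - H) = 0.
Expanding along the first row, p(μ) = μ^3 - 5μ^2 - 18μ + 72.
Try μ = 6: p(6) = 0, so 6 is a root.
Dividing by (μ - 6) leaves μ^2 + μ - 12.
The quadratic factors as (μ + 4)·(μ - 3).
Eigenvalues: -4, 3, 6.

-4, 3, 6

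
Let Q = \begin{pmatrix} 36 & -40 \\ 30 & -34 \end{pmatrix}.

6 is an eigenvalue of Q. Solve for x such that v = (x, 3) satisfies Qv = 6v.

We need (Q - 6I)v = 0.
Q - 6I = [[30, -40], [30, -40]].
Row 1: (30)·x + (-40)·3 = 0
Row 2: (30)·x + (-40)·3 = 0
Solving gives x = 4.
Check: Q·(4, 3) = (24, 18) = 6·(4, 3).

4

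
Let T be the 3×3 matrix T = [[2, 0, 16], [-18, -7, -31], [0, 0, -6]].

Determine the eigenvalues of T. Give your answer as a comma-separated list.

Set up det(λI - T) = 0.
Expanding along the first row, p(λ) = λ^3 + 11λ^2 + 16λ - 84.
Rational-root test: λ = 2 gives p(2) = 0.
Factor out (λ - 2): p(λ) = (λ - 2)·(λ^2 + 13λ + 42).
The quadratic factors as (λ + 7)·(λ + 6).
Eigenvalues: -7, -6, 2.

-7, -6, 2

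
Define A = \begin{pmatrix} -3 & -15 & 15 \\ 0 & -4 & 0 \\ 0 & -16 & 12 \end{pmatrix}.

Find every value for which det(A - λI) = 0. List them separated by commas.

-4, -3, 12

Set up det(tI - A) = 0.
Cofactor expansion gives p(t) = t^3 - 5t^2 - 72t - 144.
Since p(12) = 0, t = 12 is a root.
Dividing by (t - 12) leaves t^2 + 7t + 12.
The quadratic factors as (t + 4)·(t + 3).
Eigenvalues: -4, -3, 12.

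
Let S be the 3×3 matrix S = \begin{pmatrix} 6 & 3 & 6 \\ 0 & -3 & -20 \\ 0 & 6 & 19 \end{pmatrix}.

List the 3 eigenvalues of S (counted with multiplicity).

6, 7, 9

Compute the characteristic polynomial p(λ) = det(λI - S).
Cofactor expansion gives p(λ) = λ^3 - 22λ^2 + 159λ - 378.
Try λ = 6: p(6) = 0, so 6 is a root.
Factor out (λ - 6): p(λ) = (λ - 6)·(λ^2 - 16λ + 63).
The quadratic factors as (λ - 7)·(λ - 9).
Eigenvalues: 6, 7, 9.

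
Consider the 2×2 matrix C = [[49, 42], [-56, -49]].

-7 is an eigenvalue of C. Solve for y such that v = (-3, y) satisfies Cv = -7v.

4

We need (C + 7I)v = 0.
C + 7I = [[56, 42], [-56, -42]].
Row 1: (56)·-3 + (42)·y = 0
Row 2: (-56)·-3 + (-42)·y = 0
Solving gives y = 4.
Check: C·(-3, 4) = (21, -28) = -7·(-3, 4).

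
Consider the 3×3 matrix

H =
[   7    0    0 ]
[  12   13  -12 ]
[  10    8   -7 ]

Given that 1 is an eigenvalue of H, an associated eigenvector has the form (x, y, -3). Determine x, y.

We need (H - 1I)v = 0.
H - 1I = [[6, 0, 0], [12, 12, -12], [10, 8, -8]].
Row 1: (6)·x + (0)·y + (0)·-3 = 0
Row 2: (12)·x + (12)·y + (-12)·-3 = 0
Row 3: (10)·x + (8)·y + (-8)·-3 = 0
Solving gives x = 0, y = -3.
Check: H·(0, -3, -3) = (0, -3, -3) = 1·(0, -3, -3).

0, -3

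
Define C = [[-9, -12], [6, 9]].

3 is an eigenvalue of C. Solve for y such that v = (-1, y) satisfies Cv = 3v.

1

We need (C - 3I)v = 0.
C - 3I = [[-12, -12], [6, 6]].
Row 1: (-12)·-1 + (-12)·y = 0
Row 2: (6)·-1 + (6)·y = 0
Solving gives y = 1.
Check: C·(-1, 1) = (-3, 3) = 3·(-1, 1).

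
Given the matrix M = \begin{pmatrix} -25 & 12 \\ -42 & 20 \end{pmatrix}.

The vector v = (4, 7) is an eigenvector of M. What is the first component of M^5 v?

First find the eigenvalue: Mv = (-16, -28) = -4·(4, 7), so λ = -4.
Then M^5 v = λ^5·v = (-4)^5·(4, 7) = -1024·(4, 7) = (-4096, -7168).

-4096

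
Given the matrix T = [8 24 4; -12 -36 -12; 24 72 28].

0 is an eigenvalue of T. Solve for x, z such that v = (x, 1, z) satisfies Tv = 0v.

-3, 0

We need (T)v = 0.
T = [[8, 24, 4], [-12, -36, -12], [24, 72, 28]].
Row 1: (8)·x + (24)·1 + (4)·z = 0
Row 2: (-12)·x + (-36)·1 + (-12)·z = 0
Row 3: (24)·x + (72)·1 + (28)·z = 0
Solving gives x = -3, z = 0.
Check: T·(-3, 1, 0) = (0, 0, 0) = 0·(-3, 1, 0).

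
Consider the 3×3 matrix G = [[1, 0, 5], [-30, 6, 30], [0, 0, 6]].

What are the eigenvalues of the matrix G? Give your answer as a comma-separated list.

1, 6, 6

Compute the characteristic polynomial p(λ) = det(λI - G).
Expanding along the first row, p(λ) = λ^3 - 13λ^2 + 48λ - 36.
Since p(6) = 0, λ = 6 is a root.
Factor out (λ - 6): p(λ) = (λ - 6)·(λ^2 - 7λ + 6).
The quadratic factors as (λ - 1)·(λ - 6).
Eigenvalues: 1, 6, 6.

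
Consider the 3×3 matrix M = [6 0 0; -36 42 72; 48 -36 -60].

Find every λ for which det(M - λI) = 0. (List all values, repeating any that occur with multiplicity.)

Compute the characteristic polynomial p(r) = det(rI - M).
Cofactor expansion gives p(r) = r^3 + 12r^2 - 36r - 432.
Rational-root test: r = -6 gives p(-6) = 0.
Factor out (r + 6): p(r) = (r + 6)·(r^2 + 6r - 72).
The quadratic factors as (r + 12)·(r - 6).
Eigenvalues: -12, -6, 6.

-12, -6, 6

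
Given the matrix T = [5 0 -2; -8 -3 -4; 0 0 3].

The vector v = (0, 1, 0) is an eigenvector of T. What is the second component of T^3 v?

-27

First find the eigenvalue: Tv = (0, -3, 0) = -3·(0, 1, 0), so λ = -3.
Then T^3 v = λ^3·v = (-3)^3·(0, 1, 0) = -27·(0, 1, 0) = (0, -27, 0).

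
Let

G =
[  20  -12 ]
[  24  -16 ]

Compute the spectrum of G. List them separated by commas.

-4, 8

det(G - sI) = (20 - s)(-16 - s) - (-12)·(24) = s^2 - 4s - 32.
This factors as (s + 4)·(s - 8) = 0.
Eigenvalues: -4, 8.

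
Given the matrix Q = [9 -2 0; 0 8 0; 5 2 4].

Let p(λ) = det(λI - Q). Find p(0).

p(0) = det(0·I − Q) = det(−Q) = (−1)^3·det(Q).
det(Q) = 288, so p(0) = -288.

-288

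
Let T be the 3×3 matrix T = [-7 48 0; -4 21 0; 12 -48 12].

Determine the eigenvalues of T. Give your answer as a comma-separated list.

Set up det(sI - T) = 0.
Expanding along the first row, p(s) = s^3 - 26s^2 + 213s - 540.
Try s = 12: p(12) = 0, so 12 is a root.
Factor out (s - 12): p(s) = (s - 12)·(s^2 - 14s + 45).
The quadratic factors as (s - 5)·(s - 9).
Eigenvalues: 5, 9, 12.

5, 9, 12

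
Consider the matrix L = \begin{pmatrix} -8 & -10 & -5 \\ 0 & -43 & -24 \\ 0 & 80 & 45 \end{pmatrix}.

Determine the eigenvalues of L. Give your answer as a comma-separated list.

Set up det(tI - L) = 0.
Expanding the 3×3 determinant: p(t) = t^3 + 6t^2 - 31t - 120.
Try t = -3: p(-3) = 0, so -3 is a root.
Factor out (t + 3): p(t) = (t + 3)·(t^2 + 3t - 40).
The quadratic factors as (t + 8)·(t - 5).
Eigenvalues: -8, -3, 5.

-8, -3, 5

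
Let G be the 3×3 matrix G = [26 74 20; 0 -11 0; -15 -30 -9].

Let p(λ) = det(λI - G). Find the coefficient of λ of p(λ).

p(λ) = λ^3 - 6λ^2 - 121λ + 726.
The coefficient of λ is -121.

-121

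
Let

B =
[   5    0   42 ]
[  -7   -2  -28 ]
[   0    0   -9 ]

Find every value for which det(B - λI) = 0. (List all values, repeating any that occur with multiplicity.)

-9, -2, 5

The characteristic polynomial is p(μ) = det(μI - B).
Expanding along the first row, p(μ) = μ^3 + 6μ^2 - 37μ - 90.
Since p(-2) = 0, μ = -2 is a root.
Dividing by (μ + 2) leaves μ^2 + 4μ - 45.
The quadratic factors as (μ + 9)·(μ - 5).
Eigenvalues: -9, -2, 5.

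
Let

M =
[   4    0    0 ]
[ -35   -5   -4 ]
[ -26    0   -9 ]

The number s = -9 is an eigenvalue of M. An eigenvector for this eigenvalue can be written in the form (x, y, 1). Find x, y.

We need (M + 9I)v = 0.
M + 9I = [[13, 0, 0], [-35, 4, -4], [-26, 0, 0]].
Row 1: (13)·x + (0)·y + (0)·1 = 0
Row 2: (-35)·x + (4)·y + (-4)·1 = 0
Row 3: (-26)·x + (0)·y + (0)·1 = 0
Solving gives x = 0, y = 1.
Check: M·(0, 1, 1) = (0, -9, -9) = -9·(0, 1, 1).

0, 1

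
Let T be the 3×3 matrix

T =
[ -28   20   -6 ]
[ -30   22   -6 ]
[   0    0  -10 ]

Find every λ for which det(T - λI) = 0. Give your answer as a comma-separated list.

-10, -8, 2

The characteristic polynomial is p(λ) = det(λI - T).
Cofactor expansion gives p(λ) = λ^3 + 16λ^2 + 44λ - 160.
Try λ = 2: p(2) = 0, so 2 is a root.
Dividing by (λ - 2) leaves λ^2 + 18λ + 80.
The quadratic factors as (λ + 10)·(λ + 8).
Eigenvalues: -10, -8, 2.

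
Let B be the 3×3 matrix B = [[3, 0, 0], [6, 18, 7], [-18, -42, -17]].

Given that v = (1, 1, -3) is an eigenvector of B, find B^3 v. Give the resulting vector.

(27, 27, -81)

First find the eigenvalue: Bv = (3, 3, -9) = 3·(1, 1, -3), so λ = 3.
Then B^3 v = λ^3·v = 3^3·(1, 1, -3) = 27·(1, 1, -3) = (27, 27, -81).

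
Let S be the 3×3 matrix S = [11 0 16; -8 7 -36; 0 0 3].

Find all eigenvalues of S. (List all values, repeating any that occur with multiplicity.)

Compute the characteristic polynomial p(lambda) = det(lambda·I - S).
Expanding along the first row, p(lambda) = lambda^3 - 21·lambda^2 + 131·lambda - 231.
Since p(11) = 0, lambda = 11 is a root.
Factor out (lambda - 11): p(lambda) = (lambda - 11)·(lambda^2 - 10·lambda + 21).
The quadratic factors as (lambda - 3)·(lambda - 7).
Eigenvalues: 3, 7, 11.

3, 7, 11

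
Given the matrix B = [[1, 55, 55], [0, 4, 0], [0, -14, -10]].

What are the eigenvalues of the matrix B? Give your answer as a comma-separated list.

Set up det(tI - B) = 0.
Expanding the 3×3 determinant: p(t) = t^3 + 5t^2 - 46t + 40.
Rational-root test: t = -10 gives p(-10) = 0.
Dividing by (t + 10) leaves t^2 - 5t + 4.
The quadratic factors as (t - 1)·(t - 4).
Eigenvalues: -10, 1, 4.

-10, 1, 4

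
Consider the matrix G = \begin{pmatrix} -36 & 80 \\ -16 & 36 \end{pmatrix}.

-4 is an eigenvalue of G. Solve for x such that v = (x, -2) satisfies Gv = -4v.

-5

We need (G + 4I)v = 0.
G + 4I = [[-32, 80], [-16, 40]].
Row 1: (-32)·x + (80)·-2 = 0
Row 2: (-16)·x + (40)·-2 = 0
Solving gives x = -5.
Check: G·(-5, -2) = (20, 8) = -4·(-5, -2).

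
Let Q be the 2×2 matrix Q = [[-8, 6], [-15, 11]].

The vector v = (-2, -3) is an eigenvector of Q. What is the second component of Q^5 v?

First find the eigenvalue: Qv = (-2, -3) = 1·(-2, -3), so λ = 1.
Then Q^5 v = λ^5·v = 1^5·(-2, -3) = 1·(-2, -3) = (-2, -3).

-3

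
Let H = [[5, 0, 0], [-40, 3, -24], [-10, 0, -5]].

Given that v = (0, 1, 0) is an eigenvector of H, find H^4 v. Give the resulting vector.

First find the eigenvalue: Hv = (0, 3, 0) = 3·(0, 1, 0), so λ = 3.
Then H^4 v = λ^4·v = 3^4·(0, 1, 0) = 81·(0, 1, 0) = (0, 81, 0).

(0, 81, 0)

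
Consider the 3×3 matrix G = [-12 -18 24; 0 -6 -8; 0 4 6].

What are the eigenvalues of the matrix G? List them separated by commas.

Compute the characteristic polynomial p(s) = det(sI - G).
Expanding along the first row, p(s) = s^3 + 12s^2 - 4s - 48.
Rational-root test: s = -2 gives p(-2) = 0.
Factor out (s + 2): p(s) = (s + 2)·(s^2 + 10s - 24).
The quadratic factors as (s + 12)·(s - 2).
Eigenvalues: -12, -2, 2.

-12, -2, 2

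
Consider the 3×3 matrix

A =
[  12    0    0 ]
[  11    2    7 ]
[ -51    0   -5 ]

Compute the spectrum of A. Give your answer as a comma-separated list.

Set up det(lambda·I - A) = 0.
Expanding along the first row, p(lambda) = lambda^3 - 9·lambda^2 - 46·lambda + 120.
Rational-root test: lambda = 2 gives p(2) = 0.
Factor out (lambda - 2): p(lambda) = (lambda - 2)·(lambda^2 - 7·lambda - 60).
The quadratic factors as (lambda + 5)·(lambda - 12).
Eigenvalues: -5, 2, 12.

-5, 2, 12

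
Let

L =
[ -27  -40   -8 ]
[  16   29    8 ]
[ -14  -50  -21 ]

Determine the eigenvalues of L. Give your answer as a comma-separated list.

Compute the characteristic polynomial p(r) = det(rI - L).
Expanding the 3×3 determinant: p(r) = r^3 + 19r^2 + 103r + 165.
Since p(-5) = 0, r = -5 is a root.
Factor out (r + 5): p(r) = (r + 5)·(r^2 + 14r + 33).
The quadratic factors as (r + 11)·(r + 3).
Eigenvalues: -11, -5, -3.

-11, -5, -3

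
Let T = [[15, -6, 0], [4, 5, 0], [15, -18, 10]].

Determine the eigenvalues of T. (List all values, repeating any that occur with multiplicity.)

Set up det(sI - T) = 0.
Expanding along the first row, p(s) = s^3 - 30s^2 + 299s - 990.
Since p(9) = 0, s = 9 is a root.
Factor out (s - 9): p(s) = (s - 9)·(s^2 - 21s + 110).
The quadratic factors as (s - 10)·(s - 11).
Eigenvalues: 9, 10, 11.

9, 10, 11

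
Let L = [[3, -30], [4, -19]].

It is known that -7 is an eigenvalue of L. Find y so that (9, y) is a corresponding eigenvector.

3

We need (L + 7I)v = 0.
L + 7I = [[10, -30], [4, -12]].
Row 1: (10)·9 + (-30)·y = 0
Row 2: (4)·9 + (-12)·y = 0
Solving gives y = 3.
Check: L·(9, 3) = (-63, -21) = -7·(9, 3).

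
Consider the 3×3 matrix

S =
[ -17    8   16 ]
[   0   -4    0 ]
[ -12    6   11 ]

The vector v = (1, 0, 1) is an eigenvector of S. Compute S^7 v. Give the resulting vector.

(-1, 0, -1)

First find the eigenvalue: Sv = (-1, 0, -1) = -1·(1, 0, 1), so λ = -1.
Then S^7 v = λ^7·v = (-1)^7·(1, 0, 1) = -1·(1, 0, 1) = (-1, 0, -1).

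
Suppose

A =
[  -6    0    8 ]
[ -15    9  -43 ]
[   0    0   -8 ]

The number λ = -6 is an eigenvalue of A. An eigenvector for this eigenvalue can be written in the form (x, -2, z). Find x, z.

We need (A + 6I)v = 0.
A + 6I = [[0, 0, 8], [-15, 15, -43], [0, 0, -2]].
Row 1: (0)·x + (0)·-2 + (8)·z = 0
Row 2: (-15)·x + (15)·-2 + (-43)·z = 0
Row 3: (0)·x + (0)·-2 + (-2)·z = 0
Solving gives x = -2, z = 0.
Check: A·(-2, -2, 0) = (12, 12, 0) = -6·(-2, -2, 0).

-2, 0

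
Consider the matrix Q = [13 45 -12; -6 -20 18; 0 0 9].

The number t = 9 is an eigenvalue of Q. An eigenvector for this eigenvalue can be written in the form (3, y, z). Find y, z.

We need (Q - 9I)v = 0.
Q - 9I = [[4, 45, -12], [-6, -29, 18], [0, 0, 0]].
Row 1: (4)·3 + (45)·y + (-12)·z = 0
Row 2: (-6)·3 + (-29)·y + (18)·z = 0
Row 3: (0)·3 + (0)·y + (0)·z = 0
Solving gives y = 0, z = 1.
Check: Q·(3, 0, 1) = (27, 0, 9) = 9·(3, 0, 1).

0, 1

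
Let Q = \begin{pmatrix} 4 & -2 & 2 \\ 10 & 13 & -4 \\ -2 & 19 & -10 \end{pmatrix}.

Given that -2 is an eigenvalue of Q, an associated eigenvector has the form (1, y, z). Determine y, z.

-2, -5

We need (Q + 2I)v = 0.
Q + 2I = [[6, -2, 2], [10, 15, -4], [-2, 19, -8]].
Row 1: (6)·1 + (-2)·y + (2)·z = 0
Row 2: (10)·1 + (15)·y + (-4)·z = 0
Row 3: (-2)·1 + (19)·y + (-8)·z = 0
Solving gives y = -2, z = -5.
Check: Q·(1, -2, -5) = (-2, 4, 10) = -2·(1, -2, -5).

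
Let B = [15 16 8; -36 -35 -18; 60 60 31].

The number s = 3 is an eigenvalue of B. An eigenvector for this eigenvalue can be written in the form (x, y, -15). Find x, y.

We need (B - 3I)v = 0.
B - 3I = [[12, 16, 8], [-36, -38, -18], [60, 60, 28]].
Row 1: (12)·x + (16)·y + (8)·-15 = 0
Row 2: (-36)·x + (-38)·y + (-18)·-15 = 0
Row 3: (60)·x + (60)·y + (28)·-15 = 0
Solving gives x = -2, y = 9.
Check: B·(-2, 9, -15) = (-6, 27, -45) = 3·(-2, 9, -15).

-2, 9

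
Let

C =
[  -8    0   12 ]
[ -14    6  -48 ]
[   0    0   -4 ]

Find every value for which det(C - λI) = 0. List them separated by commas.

The characteristic polynomial is p(t) = det(tI - C).
Expanding the 3×3 determinant: p(t) = t^3 + 6t^2 - 40t - 192.
Since p(-8) = 0, t = -8 is a root.
Dividing by (t + 8) leaves t^2 - 2t - 24.
The quadratic factors as (t + 4)·(t - 6).
Eigenvalues: -8, -4, 6.

-8, -4, 6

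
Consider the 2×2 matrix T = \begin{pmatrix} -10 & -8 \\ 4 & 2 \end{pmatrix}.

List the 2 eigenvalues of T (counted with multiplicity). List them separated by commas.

det(T - λI) = (-10 - λ)(2 - λ) - (-8)·(4) = λ^2 + 8λ + 12.
This factors as (λ + 6)·(λ + 2) = 0.
Eigenvalues: -6, -2.

-6, -2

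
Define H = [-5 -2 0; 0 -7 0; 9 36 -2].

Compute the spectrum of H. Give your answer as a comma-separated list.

The characteristic polynomial is p(t) = det(tI - H).
Expanding along the first row, p(t) = t^3 + 14t^2 + 59t + 70.
Since p(-7) = 0, t = -7 is a root.
Dividing by (t + 7) leaves t^2 + 7t + 10.
The quadratic factors as (t + 5)·(t + 2).
Eigenvalues: -7, -5, -2.

-7, -5, -2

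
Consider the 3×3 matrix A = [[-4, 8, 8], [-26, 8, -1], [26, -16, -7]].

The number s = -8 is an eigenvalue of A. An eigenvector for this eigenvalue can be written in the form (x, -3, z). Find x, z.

We need (A + 8I)v = 0.
A + 8I = [[4, 8, 8], [-26, 16, -1], [26, -16, 1]].
Row 1: (4)·x + (8)·-3 + (8)·z = 0
Row 2: (-26)·x + (16)·-3 + (-1)·z = 0
Row 3: (26)·x + (-16)·-3 + (1)·z = 0
Solving gives x = -2, z = 4.
Check: A·(-2, -3, 4) = (16, 24, -32) = -8·(-2, -3, 4).

-2, 4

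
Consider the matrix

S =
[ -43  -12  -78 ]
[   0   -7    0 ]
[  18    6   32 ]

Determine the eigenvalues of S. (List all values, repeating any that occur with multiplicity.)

-7, -7, -4

The characteristic polynomial is p(μ) = det(μI - S).
Expanding the 3×3 determinant: p(μ) = μ^3 + 18μ^2 + 105μ + 196.
Rational-root test: μ = -4 gives p(-4) = 0.
Factor out (μ + 4): p(μ) = (μ + 4)·(μ^2 + 14μ + 49).
The quadratic factor is (μ + 7)^2.
Eigenvalues: -7, -7, -4.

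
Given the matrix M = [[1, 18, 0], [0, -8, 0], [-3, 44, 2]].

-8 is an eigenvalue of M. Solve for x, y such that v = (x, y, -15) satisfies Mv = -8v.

-6, 3

We need (M + 8I)v = 0.
M + 8I = [[9, 18, 0], [0, 0, 0], [-3, 44, 10]].
Row 1: (9)·x + (18)·y + (0)·-15 = 0
Row 2: (0)·x + (0)·y + (0)·-15 = 0
Row 3: (-3)·x + (44)·y + (10)·-15 = 0
Solving gives x = -6, y = 3.
Check: M·(-6, 3, -15) = (48, -24, 120) = -8·(-6, 3, -15).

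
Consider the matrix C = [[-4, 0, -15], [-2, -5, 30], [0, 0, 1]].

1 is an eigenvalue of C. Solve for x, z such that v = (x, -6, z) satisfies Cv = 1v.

We need (C - 1I)v = 0.
C - 1I = [[-5, 0, -15], [-2, -6, 30], [0, 0, 0]].
Row 1: (-5)·x + (0)·-6 + (-15)·z = 0
Row 2: (-2)·x + (-6)·-6 + (30)·z = 0
Row 3: (0)·x + (0)·-6 + (0)·z = 0
Solving gives x = 3, z = -1.
Check: C·(3, -6, -1) = (3, -6, -1) = 1·(3, -6, -1).

3, -1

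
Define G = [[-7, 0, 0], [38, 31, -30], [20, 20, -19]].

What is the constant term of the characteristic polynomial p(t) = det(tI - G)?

77

p(0) = det(0·I − G) = det(−G) = (−1)^3·det(G).
det(G) = -77, so p(0) = 77.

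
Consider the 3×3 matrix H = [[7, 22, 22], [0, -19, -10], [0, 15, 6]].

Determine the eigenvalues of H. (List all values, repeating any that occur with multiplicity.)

-9, -4, 7

Set up det(sI - H) = 0.
Expanding along the first row, p(s) = s^3 + 6s^2 - 55s - 252.
Try s = 7: p(7) = 0, so 7 is a root.
Factor out (s - 7): p(s) = (s - 7)·(s^2 + 13s + 36).
The quadratic factors as (s + 9)·(s + 4).
Eigenvalues: -9, -4, 7.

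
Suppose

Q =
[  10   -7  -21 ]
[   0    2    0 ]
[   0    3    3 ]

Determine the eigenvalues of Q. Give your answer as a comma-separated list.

2, 3, 10

The characteristic polynomial is p(λ) = det(λI - Q).
Expanding along the first row, p(λ) = λ^3 - 15λ^2 + 56λ - 60.
Try λ = 10: p(10) = 0, so 10 is a root.
Dividing by (λ - 10) leaves λ^2 - 5λ + 6.
The quadratic factors as (λ - 2)·(λ - 3).
Eigenvalues: 2, 3, 10.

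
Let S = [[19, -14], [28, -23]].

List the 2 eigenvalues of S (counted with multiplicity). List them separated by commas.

-9, 5

det(S - tI) = (19 - t)(-23 - t) - (-14)·(28) = t^2 + 4t - 45.
This factors as (t + 9)·(t - 5) = 0.
Eigenvalues: -9, 5.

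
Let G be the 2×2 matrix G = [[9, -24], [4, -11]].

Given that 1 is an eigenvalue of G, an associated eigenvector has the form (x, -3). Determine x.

We need (G - 1I)v = 0.
G - 1I = [[8, -24], [4, -12]].
Row 1: (8)·x + (-24)·-3 = 0
Row 2: (4)·x + (-12)·-3 = 0
Solving gives x = -9.
Check: G·(-9, -3) = (-9, -3) = 1·(-9, -3).

-9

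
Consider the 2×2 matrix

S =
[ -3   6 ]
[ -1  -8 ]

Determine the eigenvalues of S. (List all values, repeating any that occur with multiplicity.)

det(S - rI) = (-3 - r)(-8 - r) - (6)·(-1) = r^2 + 11r + 30.
This factors as (r + 6)·(r + 5) = 0.
Eigenvalues: -6, -5.

-6, -5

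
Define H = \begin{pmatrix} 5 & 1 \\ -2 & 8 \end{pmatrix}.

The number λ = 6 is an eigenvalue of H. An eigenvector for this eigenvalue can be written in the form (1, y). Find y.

1

We need (H - 6I)v = 0.
H - 6I = [[-1, 1], [-2, 2]].
Row 1: (-1)·1 + (1)·y = 0
Row 2: (-2)·1 + (2)·y = 0
Solving gives y = 1.
Check: H·(1, 1) = (6, 6) = 6·(1, 1).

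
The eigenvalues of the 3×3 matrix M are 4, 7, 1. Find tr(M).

trace(M) is the sum of the eigenvalues: (4) + (7) + (1) = 12.

12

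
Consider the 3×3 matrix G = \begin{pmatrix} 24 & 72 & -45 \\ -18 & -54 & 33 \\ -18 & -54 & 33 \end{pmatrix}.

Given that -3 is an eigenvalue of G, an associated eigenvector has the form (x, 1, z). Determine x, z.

We need (G + 3I)v = 0.
G + 3I = [[27, 72, -45], [-18, -51, 33], [-18, -54, 36]].
Row 1: (27)·x + (72)·1 + (-45)·z = 0
Row 2: (-18)·x + (-51)·1 + (33)·z = 0
Row 3: (-18)·x + (-54)·1 + (36)·z = 0
Solving gives x = -1, z = 1.
Check: G·(-1, 1, 1) = (3, -3, -3) = -3·(-1, 1, 1).

-1, 1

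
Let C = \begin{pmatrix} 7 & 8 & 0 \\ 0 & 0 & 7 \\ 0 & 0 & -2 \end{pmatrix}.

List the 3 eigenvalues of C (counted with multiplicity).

C is upper triangular, so its eigenvalues are the diagonal entries.
Diagonal: 7, 0, -2.

-2, 0, 7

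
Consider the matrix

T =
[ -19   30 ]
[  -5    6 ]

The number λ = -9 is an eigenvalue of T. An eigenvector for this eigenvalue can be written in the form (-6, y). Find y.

-2

We need (T + 9I)v = 0.
T + 9I = [[-10, 30], [-5, 15]].
Row 1: (-10)·-6 + (30)·y = 0
Row 2: (-5)·-6 + (15)·y = 0
Solving gives y = -2.
Check: T·(-6, -2) = (54, 18) = -9·(-6, -2).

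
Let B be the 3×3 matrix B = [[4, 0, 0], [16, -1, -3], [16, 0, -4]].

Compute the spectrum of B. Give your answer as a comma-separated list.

-4, -1, 4

The characteristic polynomial is p(t) = det(tI - B).
Expanding along the first row, p(t) = t^3 + t^2 - 16t - 16.
Try t = 4: p(4) = 0, so 4 is a root.
Factor out (t - 4): p(t) = (t - 4)·(t^2 + 5t + 4).
The quadratic factors as (t + 4)·(t + 1).
Eigenvalues: -4, -1, 4.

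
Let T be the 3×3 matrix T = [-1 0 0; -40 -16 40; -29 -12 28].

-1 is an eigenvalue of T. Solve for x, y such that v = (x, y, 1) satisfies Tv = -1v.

We need (T + 1I)v = 0.
T + 1I = [[0, 0, 0], [-40, -15, 40], [-29, -12, 29]].
Row 1: (0)·x + (0)·y + (0)·1 = 0
Row 2: (-40)·x + (-15)·y + (40)·1 = 0
Row 3: (-29)·x + (-12)·y + (29)·1 = 0
Solving gives x = 1, y = 0.
Check: T·(1, 0, 1) = (-1, 0, -1) = -1·(1, 0, 1).

1, 0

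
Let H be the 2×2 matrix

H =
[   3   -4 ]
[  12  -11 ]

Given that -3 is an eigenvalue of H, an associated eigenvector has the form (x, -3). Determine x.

-2

We need (H + 3I)v = 0.
H + 3I = [[6, -4], [12, -8]].
Row 1: (6)·x + (-4)·-3 = 0
Row 2: (12)·x + (-8)·-3 = 0
Solving gives x = -2.
Check: H·(-2, -3) = (6, 9) = -3·(-2, -3).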